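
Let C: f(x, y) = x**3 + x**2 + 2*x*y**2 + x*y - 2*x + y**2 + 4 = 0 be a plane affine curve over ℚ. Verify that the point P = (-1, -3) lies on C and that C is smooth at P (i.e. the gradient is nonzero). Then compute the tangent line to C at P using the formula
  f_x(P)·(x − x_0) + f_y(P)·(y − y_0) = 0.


Tangent line at P: 14*x + 5*y + 29 = 0.

Step 1: f(-1, -3) = 0, so P lies on C.
Step 2: partial derivatives
  f_x(x, y) = 3*x**2 + 2*x + 2*y**2 + y - 2, f_y(x, y) = 4*x*y + x + 2*y.
  f_x(P) = 14, f_y(P) = 5 (gradient nonzero, so P is smooth).
Step 3: tangent line at P: 14·(x − -1) + 5·(y − -3) = 0.
Expanding: 14*x + 5*y + 29 = 0.


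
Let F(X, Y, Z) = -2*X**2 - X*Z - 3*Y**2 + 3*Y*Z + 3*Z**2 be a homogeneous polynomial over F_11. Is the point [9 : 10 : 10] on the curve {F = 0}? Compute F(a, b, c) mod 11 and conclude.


F(9,10,10) ≡ 4 (mod 11); P is NOT on the curve.

Evaluate F(9, 10, 10) term-by-term (mod 11).
  -2*X**2 ↦ -2·81·1·1 = -162
  -X*Z ↦ -1·9·1·10 = -90
  -3*Y**2 ↦ -3·1·100·1 = -300
  3*Y*Z ↦ 3·1·10·10 = 300
  3*Z**2 ↦ 3·1·1·100 = 300
Sum: F(9, 10, 10) = (-162) + (-90) + (-300) + (300) + (300) = 48.
Reducing mod 11: 48 ≡ 4 (mod 11).
Since F(a, b, c) ≡ 4 ≠ 0 (mod 11), P does NOT lie on the curve.


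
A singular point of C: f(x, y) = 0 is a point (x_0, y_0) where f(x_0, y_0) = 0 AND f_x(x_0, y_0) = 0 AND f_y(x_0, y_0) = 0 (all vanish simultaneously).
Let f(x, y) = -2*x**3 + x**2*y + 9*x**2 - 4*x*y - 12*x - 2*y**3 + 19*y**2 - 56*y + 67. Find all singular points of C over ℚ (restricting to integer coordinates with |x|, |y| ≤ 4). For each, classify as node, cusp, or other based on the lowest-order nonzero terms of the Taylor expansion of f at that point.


Singular points: {(2, 3)}; classification: cusp.

Compute partial derivatives:
  f_x = -6*x**2 + 2*x*y + 18*x - 4*y - 12.
  f_y = x**2 - 4*x - 6*y**2 + 38*y - 56.
Scan x_0 ∈ {−4, ..., 4}. For each x_0, f_y(x_0, y) is a polynomial in y; find its integer roots y ∈ {−4, ..., 4}, then test f_x and f at those candidates.
  x = -4: f_y(-4, y) = -6*y**2 + 38*y - 24; no integer root y with |y| ≤ 4.
  x = -3: f_y(-3, y) = -6*y**2 + 38*y - 35; no integer root y with |y| ≤ 4.
  x = -2: f_y(-2, y) = -6*y**2 + 38*y - 44; no integer root y with |y| ≤ 4.
  x = -1: f_y(-1, y) = -6*y**2 + 38*y - 51; no integer root y with |y| ≤ 4.
  x = 0: f_y(0, y) = -6*y**2 + 38*y - 56; vanishes at y ∈ {4}. (0, 4): f_x = -28 ≠ 0.
  x = 1: f_y(1, y) = -6*y**2 + 38*y - 59; no integer root y with |y| ≤ 4.
  x = 2: f_y(2, y) = -6*y**2 + 38*y - 60; vanishes at y ∈ {3}. (2, 3): f_x = 0, f = 0 — SINGULAR.
  x = 3: f_y(3, y) = -6*y**2 + 38*y - 59; no integer root y with |y| ≤ 4.
  x = 4: f_y(4, y) = -6*y**2 + 38*y - 56; vanishes at y ∈ {4}. (4, 4): f_x = -20 ≠ 0.
Only singular point on the grid: (2, 3).
Classify: substitute x = 2 + u, y = 3 + v and expand: f = -2*u**3 + u**2*v - 2*v**3 + v**2.
No constant or linear terms (consistent with a singular point). Quadratic part: v**2. Cubic part: -2*u**3 + u**2*v - 2*v**3.
The quadratic part v**2 is a perfect square, so there is a single (double) tangent line v = 0, i.e. y = 3. Restricting the cubic part to that line (v = 0) leaves -2*u**3 ≠ 0, so f is not divisible by v and the branch is v² ≈ 2*u**3 to lowest order — this is a cusp.
Classification: cusp.


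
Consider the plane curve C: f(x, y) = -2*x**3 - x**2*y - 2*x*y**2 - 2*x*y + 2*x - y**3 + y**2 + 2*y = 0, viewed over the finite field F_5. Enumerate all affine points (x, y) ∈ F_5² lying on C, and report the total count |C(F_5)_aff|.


Affine F_5-points: {(0, 0), (0, 2), (0, 4), (1, 0), (4, 0), (4, 1), (4, 2)}; count = 7.

For each of the 25 pairs (x, y) ∈ F_5², evaluate f(x, y) mod 5. Record the zeros.
  x = 0: [0↦0, 1↦2, 2↦0, 3↦3, 4↦0]  zeros at y ∈ {0, 2, 4}
  x = 1: [0↦0, 1↦2, 2↦1, 3↦1, 4↦1]  zeros at y ∈ {0}
  x = 2: [0↦3, 1↦3, 2↦1, 3↦1, 4↦2]  zeros at y ∈ ∅
  x = 3: [0↦2, 1↦3, 2↦3, 3↦1, 4↦1]  zeros at y ∈ ∅
  x = 4: [0↦0, 1↦0, 2↦0, 3↦4, 4↦1]  zeros at y ∈ {0, 1, 2}
Collecting zeros: affine points = {(0, 0), (0, 2), (0, 4), (1, 0), (4, 0), (4, 1), (4, 2)}.
Total count |C(F_5)_aff| = 7.


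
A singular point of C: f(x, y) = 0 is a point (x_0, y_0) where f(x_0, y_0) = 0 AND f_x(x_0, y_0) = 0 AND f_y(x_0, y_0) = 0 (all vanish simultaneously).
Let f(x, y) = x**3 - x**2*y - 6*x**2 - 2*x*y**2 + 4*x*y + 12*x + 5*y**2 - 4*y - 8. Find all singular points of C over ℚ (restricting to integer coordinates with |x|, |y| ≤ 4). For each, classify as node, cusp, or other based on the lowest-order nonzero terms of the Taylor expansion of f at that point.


Singular points: {(2, 0)}; classification: cusp.

Compute partial derivatives:
  f_x = 3*x**2 - 2*x*y - 12*x - 2*y**2 + 4*y + 12.
  f_y = -x**2 - 4*x*y + 4*x + 10*y - 4.
Scan x_0 ∈ {−4, ..., 4}. For each x_0, f_y(x_0, y) is a polynomial in y; find its integer roots y ∈ {−4, ..., 4}, then test f_x and f at those candidates.
  x = -4: f_y(-4, y) = 26*y - 36; no integer root y with |y| ≤ 4.
  x = -3: f_y(-3, y) = 22*y - 25; no integer root y with |y| ≤ 4.
  x = -2: f_y(-2, y) = 18*y - 16; no integer root y with |y| ≤ 4.
  x = -1: f_y(-1, y) = 14*y - 9; no integer root y with |y| ≤ 4.
  x = 0: f_y(0, y) = 10*y - 4; no integer root y with |y| ≤ 4.
  x = 1: f_y(1, y) = 6*y - 1; no integer root y with |y| ≤ 4.
  x = 2: f_y(2, y) = 2*y; vanishes at y ∈ {0}. (2, 0): f_x = 0, f = 0 — SINGULAR.
  x = 3: f_y(3, y) = -2*y - 1; no integer root y with |y| ≤ 4.
  x = 4: f_y(4, y) = -6*y - 4; no integer root y with |y| ≤ 4.
Only singular point on the grid: (2, 0).
Classify: substitute x = 2 + u, y = 0 + v and expand: f = u**3 - u**2*v - 2*u*v**2 + v**2.
No constant or linear terms (consistent with a singular point). Quadratic part: v**2. Cubic part: u**3 - u**2*v - 2*u*v**2.
The quadratic part v**2 is a perfect square, so there is a single (double) tangent line v = 0, i.e. y = 0. Restricting the cubic part to that line (v = 0) leaves u**3 ≠ 0, so f is not divisible by v and the branch is v² ≈ -u**3 to lowest order — this is a cusp.
Classification: cusp.


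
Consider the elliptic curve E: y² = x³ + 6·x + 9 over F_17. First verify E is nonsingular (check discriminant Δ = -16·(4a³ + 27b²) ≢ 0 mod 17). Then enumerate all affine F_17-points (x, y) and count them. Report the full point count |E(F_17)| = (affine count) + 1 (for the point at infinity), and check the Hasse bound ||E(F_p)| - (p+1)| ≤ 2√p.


Affine points = {(0, 3), (0, 14), (1, 4), (1, 13), (8, 5), (8, 12), (10, 7), (10, 10), (14, 7), (14, 10), (16, 6), (16, 11)}; affine count = 12; |E(F_17)| = 13.

Discriminant check: Δ ∝ 4a³ + 27b² = 4·6³ + 27·9² = 4·216 + 27·81 ≡ 8 (mod 17). Nonzero ⇒ E is nonsingular.
For each x ∈ F_17, compute rhs = x³ + 6·x + 9 mod 17, then count y ∈ F_17 with y² ≡ rhs.
  x = 0: rhs = 9, matching y values: 3, 14 (2 points).
  x = 1: rhs = 16, matching y values: 4, 13 (2 points).
  x = 2: rhs = 12, matching y values: none (0 points).
  x = 3: rhs = 3, matching y values: none (0 points).
  x = 4: rhs = 12, matching y values: none (0 points).
  x = 5: rhs = 11, matching y values: none (0 points).
  x = 6: rhs = 6, matching y values: none (0 points).
  x = 7: rhs = 3, matching y values: none (0 points).
  x = 8: rhs = 8, matching y values: 5, 12 (2 points).
  x = 9: rhs = 10, matching y values: none (0 points).
  x = 10: rhs = 15, matching y values: 7, 10 (2 points).
  x = 11: rhs = 12, matching y values: none (0 points).
  x = 12: rhs = 7, matching y values: none (0 points).
  x = 13: rhs = 6, matching y values: none (0 points).
  x = 14: rhs = 15, matching y values: 7, 10 (2 points).
  x = 15: rhs = 6, matching y values: none (0 points).
  x = 16: rhs = 2, matching y values: 6, 11 (2 points).
Total affine count: 12.
Full point count |E(F_17)| = 12 + 1 = 13.
Hasse bound: |13 − (17+1)| = |-5| = 5 ≤ 2√17 ≈ 8.2462 ✓.


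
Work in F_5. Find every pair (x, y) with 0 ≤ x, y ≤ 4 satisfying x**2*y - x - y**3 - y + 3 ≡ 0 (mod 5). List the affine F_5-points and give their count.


Affine F_5-points: {(0, 4), (1, 3), (3, 0), (4, 4)}; count = 4.

For each of the 25 pairs (x, y) ∈ F_5², evaluate f(x, y) mod 5. Record the zeros.
  x = 0: [0↦3, 1↦1, 2↦3, 3↦3, 4↦0]  zeros at y ∈ {4}
  x = 1: [0↦2, 1↦1, 2↦4, 3↦0, 4↦3]  zeros at y ∈ {3}
  x = 2: [0↦1, 1↦3, 2↦4, 3↦3, 4↦4]  zeros at y ∈ ∅
  x = 3: [0↦0, 1↦2, 2↦3, 3↦2, 4↦3]  zeros at y ∈ {0}
  x = 4: [0↦4, 1↦3, 2↦1, 3↦2, 4↦0]  zeros at y ∈ {4}
Collecting zeros: affine points = {(0, 4), (1, 3), (3, 0), (4, 4)}.
Total count |C(F_5)_aff| = 4.


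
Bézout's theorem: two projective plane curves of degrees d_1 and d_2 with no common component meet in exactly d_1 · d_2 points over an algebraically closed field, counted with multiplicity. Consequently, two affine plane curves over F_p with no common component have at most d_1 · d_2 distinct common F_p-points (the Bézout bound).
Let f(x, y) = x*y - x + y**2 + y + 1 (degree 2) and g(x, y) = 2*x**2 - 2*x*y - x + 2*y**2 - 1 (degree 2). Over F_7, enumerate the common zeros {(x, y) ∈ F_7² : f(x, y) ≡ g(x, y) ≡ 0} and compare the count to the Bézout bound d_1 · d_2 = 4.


Common zeros: {(0, 2), (1, 0), (4, 3)}; count = 3; Bézout bound = 4.

deg(f) = 2, deg(g) = 2, so Bézout bound = 4.
Scan x ∈ F_7. For each x, list the y ∈ F_7 with f(x, y) ≡ 0 and those with g(x, y) ≡ 0 (mod 7); the common zeros in that column are the intersection.
  x = 0: f ≡ 0 at y ∈ {2, 4}; g ≡ 0 at y ∈ {2, 5}; common: {2}.
  x = 1: f ≡ 0 at y ∈ {0, 5}; g ≡ 0 at y ∈ {0, 1}; common: {0}.
  x = 2: f ≡ 0 at y ∈ ∅; g ≡ 0 at y ∈ {4, 5}; common: ∅.
  x = 3: f ≡ 0 at y ∈ ∅; g ≡ 0 at y ∈ {0, 3}; common: ∅.
  x = 4: f ≡ 0 at y ∈ {3, 6}; g ≡ 0 at y ∈ {1, 3}; common: {3}.
  x = 5: f ≡ 0 at y ∈ ∅; g ≡ 0 at y ∈ {6}; common: ∅.
  x = 6: f ≡ 0 at y ∈ ∅; g ≡ 0 at y ∈ {2, 4}; common: ∅.
Collecting: common zeros = {(0, 2), (1, 0), (4, 3)}, so the count is 3.
Comparison with the Bézout bound: 3 ≤ 4 = deg(f)·deg(g), as expected for curves with no common component (the affine F_7-count falls short of the bound because intersections may lie at infinity, over extension fields, or carry multiplicity).


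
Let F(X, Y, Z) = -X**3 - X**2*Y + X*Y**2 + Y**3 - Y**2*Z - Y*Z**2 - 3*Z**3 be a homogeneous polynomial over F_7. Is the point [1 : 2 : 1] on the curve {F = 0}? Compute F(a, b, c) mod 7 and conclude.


F(1,2,1) ≡ 0 (mod 7); P is on the curve.

Evaluate F(1, 2, 1) term-by-term (mod 7).
  -X**3 ↦ -1·1·1·1 = -1
  -X**2*Y ↦ -1·1·2·1 = -2
  X*Y**2 ↦ 1·1·4·1 = 4
  Y**3 ↦ 1·1·8·1 = 8
  -Y**2*Z ↦ -1·1·4·1 = -4
  -Y*Z**2 ↦ -1·1·2·1 = -2
  -3*Z**3 ↦ -3·1·1·1 = -3
Sum: F(1, 2, 1) = (-1) + (-2) + (4) + (8) + (-4) + (-2) + (-3) = 0.
Reducing mod 7: 0 ≡ 0 (mod 7).
Since F(a, b, c) ≡ 0 (mod 7), P lies on the curve.


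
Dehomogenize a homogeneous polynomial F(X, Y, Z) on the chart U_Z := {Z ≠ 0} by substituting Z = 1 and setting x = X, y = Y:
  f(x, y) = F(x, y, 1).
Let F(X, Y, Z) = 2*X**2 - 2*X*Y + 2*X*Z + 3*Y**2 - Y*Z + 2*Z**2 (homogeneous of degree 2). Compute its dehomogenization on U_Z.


f(x, y) = 2*x**2 - 2*x*y + 2*x + 3*y**2 - y + 2

On U_Z we set Z = 1. Each monomial c·X^i·Y^j·Z^k in F becomes c·x^i·y^j·1^k = c·x^i·y^j.
Substituting Z = 1: F(X, Y, 1) = 2*x**2 - 2*x*y + 2*x + 3*y**2 - y + 2.
Note: deg(f) ≤ deg(F) = 2; strict inequality happens when F is divisible by Z (lost terms).


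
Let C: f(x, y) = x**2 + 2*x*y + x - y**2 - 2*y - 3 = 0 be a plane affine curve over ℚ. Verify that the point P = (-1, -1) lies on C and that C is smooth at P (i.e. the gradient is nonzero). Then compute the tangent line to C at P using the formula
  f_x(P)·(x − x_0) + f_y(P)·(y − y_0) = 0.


Tangent line at P: -3*x - 2*y - 5 = 0.

Step 1: f(-1, -1) = 0, so P lies on C.
Step 2: partial derivatives
  f_x(x, y) = 2*x + 2*y + 1, f_y(x, y) = 2*x - 2*y - 2.
  f_x(P) = -3, f_y(P) = -2 (gradient nonzero, so P is smooth).
Step 3: tangent line at P: -3·(x − -1) + -2·(y − -1) = 0.
Expanding: -3*x - 2*y - 5 = 0.


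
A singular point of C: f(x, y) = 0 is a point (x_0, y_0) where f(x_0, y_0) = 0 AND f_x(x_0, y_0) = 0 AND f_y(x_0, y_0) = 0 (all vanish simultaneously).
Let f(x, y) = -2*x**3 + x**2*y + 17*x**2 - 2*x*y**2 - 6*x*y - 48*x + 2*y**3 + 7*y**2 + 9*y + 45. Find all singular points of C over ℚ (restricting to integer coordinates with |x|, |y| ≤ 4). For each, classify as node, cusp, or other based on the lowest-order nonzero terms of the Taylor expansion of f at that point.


Singular points: {(3, 0)}; classification: node.

Compute partial derivatives:
  f_x = -6*x**2 + 2*x*y + 34*x - 2*y**2 - 6*y - 48.
  f_y = x**2 - 4*x*y - 6*x + 6*y**2 + 14*y + 9.
Scan x_0 ∈ {−4, ..., 4}. For each x_0, f_y(x_0, y) is a polynomial in y; find its integer roots y ∈ {−4, ..., 4}, then test f_x and f at those candidates.
  x = -4: f_y(-4, y) = 6*y**2 + 30*y + 49; no integer root y with |y| ≤ 4.
  x = -3: f_y(-3, y) = 6*y**2 + 26*y + 36; no integer root y with |y| ≤ 4.
  x = -2: f_y(-2, y) = 6*y**2 + 22*y + 25; no integer root y with |y| ≤ 4.
  x = -1: f_y(-1, y) = 6*y**2 + 18*y + 16; no integer root y with |y| ≤ 4.
  x = 0: f_y(0, y) = 6*y**2 + 14*y + 9; no integer root y with |y| ≤ 4.
  x = 1: f_y(1, y) = 6*y**2 + 10*y + 4; vanishes at y ∈ {-1}. (1, -1): f_x = -18 ≠ 0.
  x = 2: f_y(2, y) = 6*y**2 + 6*y + 1; no integer root y with |y| ≤ 4.
  x = 3: f_y(3, y) = 6*y**2 + 2*y; vanishes at y ∈ {0}. (3, 0): f_x = 0, f = 0 — SINGULAR.
  x = 4: f_y(4, y) = 6*y**2 - 2*y + 1; no integer root y with |y| ≤ 4.
Only singular point on the grid: (3, 0).
Classify: substitute x = 3 + u, y = 0 + v and expand: f = -2*u**3 + u**2*v - u**2 - 2*u*v**2 + 2*v**3 + v**2.
No constant or linear terms (consistent with a singular point). Quadratic part: -u**2 + v**2. Cubic part: -2*u**3 + u**2*v - 2*u*v**2 + 2*v**3.
The quadratic part v**2 - u**2 = (v − u)(v + u) splits into two distinct linear factors, so there are two distinct tangent lines y − 0 = ±(x − 3) — this is a node (ordinary double point).
Classification: node.


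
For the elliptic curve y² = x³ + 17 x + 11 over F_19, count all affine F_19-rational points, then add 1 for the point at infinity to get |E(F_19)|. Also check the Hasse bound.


Affine points = {(0, 7), (0, 12), (6, 5), (6, 14), (7, 6), (7, 13), (9, 0), (11, 3), (11, 16), (12, 9), (12, 10), (13, 4), (13, 15), (16, 3), (16, 16), (17, 8), (17, 11)}; affine count = 17; |E(F_19)| = 18.

Discriminant check: Δ ∝ 4a³ + 27b² = 4·17³ + 27·11² = 4·4913 + 27·121 ≡ 5 (mod 19). Nonzero ⇒ E is nonsingular.
For each x ∈ F_19, compute rhs = x³ + 17·x + 11 mod 19, then count y ∈ F_19 with y² ≡ rhs.
  x = 0: rhs = 11, matching y values: 7, 12 (2 points).
  x = 1: rhs = 10, matching y values: none (0 points).
  x = 2: rhs = 15, matching y values: none (0 points).
  x = 3: rhs = 13, matching y values: none (0 points).
  x = 4: rhs = 10, matching y values: none (0 points).
  x = 5: rhs = 12, matching y values: none (0 points).
  x = 6: rhs = 6, matching y values: 5, 14 (2 points).
  x = 7: rhs = 17, matching y values: 6, 13 (2 points).
  x = 8: rhs = 13, matching y values: none (0 points).
  x = 9: rhs = 0, matching y values: 0 (1 points).
  x = 10: rhs = 3, matching y values: none (0 points).
  x = 11: rhs = 9, matching y values: 3, 16 (2 points).
  x = 12: rhs = 5, matching y values: 9, 10 (2 points).
  x = 13: rhs = 16, matching y values: 4, 15 (2 points).
  x = 14: rhs = 10, matching y values: none (0 points).
  x = 15: rhs = 12, matching y values: none (0 points).
  x = 16: rhs = 9, matching y values: 3, 16 (2 points).
  x = 17: rhs = 7, matching y values: 8, 11 (2 points).
  x = 18: rhs = 12, matching y values: none (0 points).
Total affine count: 17.
Full point count |E(F_19)| = 17 + 1 = 18.
Hasse bound: |18 − (19+1)| = |-2| = 2 ≤ 2√19 ≈ 8.7178 ✓.


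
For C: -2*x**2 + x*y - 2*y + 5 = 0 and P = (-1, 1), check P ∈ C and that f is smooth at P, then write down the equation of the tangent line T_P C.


Tangent line at P: 5*x - 3*y + 8 = 0.

Step 1: f(-1, 1) = 0, so P lies on C.
Step 2: partial derivatives
  f_x(x, y) = -4*x + y, f_y(x, y) = x - 2.
  f_x(P) = 5, f_y(P) = -3 (gradient nonzero, so P is smooth).
Step 3: tangent line at P: 5·(x − -1) + -3·(y − 1) = 0.
Expanding: 5*x - 3*y + 8 = 0.


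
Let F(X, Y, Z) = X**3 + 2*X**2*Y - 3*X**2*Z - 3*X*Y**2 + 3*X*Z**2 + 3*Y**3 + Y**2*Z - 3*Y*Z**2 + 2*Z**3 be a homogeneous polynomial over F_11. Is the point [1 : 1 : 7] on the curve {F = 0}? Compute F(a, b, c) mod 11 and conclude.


F(1,1,7) ≡ 4 (mod 11); P is NOT on the curve.

Evaluate F(1, 1, 7) term-by-term (mod 11).
  X**3 ↦ 1·1·1·1 = 1
  2*X**2*Y ↦ 2·1·1·1 = 2
  -3*X**2*Z ↦ -3·1·1·7 = -21
  -3*X*Y**2 ↦ -3·1·1·1 = -3
  3*X*Z**2 ↦ 3·1·1·49 = 147
  3*Y**3 ↦ 3·1·1·1 = 3
  Y**2*Z ↦ 1·1·1·7 = 7
  -3*Y*Z**2 ↦ -3·1·1·49 = -147
  2*Z**3 ↦ 2·1·1·343 = 686
Sum: F(1, 1, 7) = (1) + (2) + (-21) + (-3) + (147) + (3) + (7) + (-147) + (686) = 675.
Reducing mod 11: 675 ≡ 4 (mod 11).
Since F(a, b, c) ≡ 4 ≠ 0 (mod 11), P does NOT lie on the curve.


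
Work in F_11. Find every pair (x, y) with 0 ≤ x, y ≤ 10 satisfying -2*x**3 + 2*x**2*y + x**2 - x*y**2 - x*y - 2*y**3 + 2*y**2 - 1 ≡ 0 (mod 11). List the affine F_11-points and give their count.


Affine F_11-points: {(1, 3), (1, 4), (1, 10), (6, 2), (7, 0), (7, 6), (7, 8), (9, 6), (10, 4)}; count = 9.

For each of the 121 pairs (x, y) ∈ F_11², evaluate f(x, y) mod 11. Record the zeros.
  x = 0: [0↦10, 1↦10, 2↦2, 3↦7, 4↦2, 5↦8, 6↦2, 7↦5, 8↦5, 9↦1, 10↦3]  zeros at y ∈ ∅
  x = 1: [0↦9, 1↦9, 2↦10, 3↦0, 4↦0, 5↦9, 6↦4, 7↦6, 8↦3, 9↦5, 10↦0]  zeros at y ∈ {3, 4, 10}
  x = 2: [0↦9, 1↦2, 2↦5, 3↦6, 4↦4, 5↦9, 6↦9, 7↦3, 8↦1, 9↦2, 10↦5]  zeros at y ∈ ∅
  x = 3: [0↦9, 1↦10, 2↦8, 3↦2, 4↦2, 5↦7, 6↦5, 7↦6, 8↦9, 9↦2, 10↦6]  zeros at y ∈ ∅
  x = 4: [0↦8, 1↦10, 2↦7, 3↦9, 4↦4, 5↦2, 6↦2, 7↦3, 8↦4, 9↦4, 10↦2]  zeros at y ∈ ∅
  x = 5: [0↦5, 1↦1, 2↦1, 3↦4, 4↦9, 5↦4, 6↦10, 7↦4, 8↦7, 9↦7, 10↦3]  zeros at y ∈ ∅
  x = 6: [0↦10, 1↦4, 2↦0, 3↦8, 4↦5, 5↦1, 6↦6, 7↦8, 8↦6, 9↦10, 10↦8]  zeros at y ∈ {2}
  x = 7: [0↦0, 1↦7, 2↦3, 3↦9, 4↦2, 5↦3, 6↦0, 7↦3, 8↦0, 9↦1, 10↦5]  zeros at y ∈ {0, 6, 8}
  x = 8: [0↦7, 1↦9, 2↦9, 3↦6, 4↦10, 5↦9, 6↦2, 7↦10, 8↦10, 9↦1, 10↦4]  zeros at y ∈ ∅
  x = 9: [0↦8, 1↦9, 2↦6, 3↦9, 4↦6, 5↦7, 6↦0, 7↦6, 8↦2, 9↦9, 10↦4]  zeros at y ∈ {6}
  x = 10: [0↦2, 1↦6, 2↦4, 3↦6, 4↦0, 5↦7, 6↦4, 7↦1, 8↦8, 9↦2, 10↦4]  zeros at y ∈ {4}
Collecting zeros: affine points = {(1, 3), (1, 4), (1, 10), (6, 2), (7, 0), (7, 6), (7, 8), (9, 6), (10, 4)}.
Total count |C(F_11)_aff| = 9.


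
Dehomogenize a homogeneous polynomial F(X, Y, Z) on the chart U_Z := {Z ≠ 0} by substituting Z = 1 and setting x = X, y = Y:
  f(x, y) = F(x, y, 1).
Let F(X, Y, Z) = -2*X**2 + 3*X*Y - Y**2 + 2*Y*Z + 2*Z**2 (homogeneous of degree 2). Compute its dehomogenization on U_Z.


f(x, y) = -2*x**2 + 3*x*y - y**2 + 2*y + 2

On U_Z we set Z = 1. Each monomial c·X^i·Y^j·Z^k in F becomes c·x^i·y^j·1^k = c·x^i·y^j.
Substituting Z = 1: F(X, Y, 1) = -2*x**2 + 3*x*y - y**2 + 2*y + 2.
Note: deg(f) ≤ deg(F) = 2; strict inequality happens when F is divisible by Z (lost terms).


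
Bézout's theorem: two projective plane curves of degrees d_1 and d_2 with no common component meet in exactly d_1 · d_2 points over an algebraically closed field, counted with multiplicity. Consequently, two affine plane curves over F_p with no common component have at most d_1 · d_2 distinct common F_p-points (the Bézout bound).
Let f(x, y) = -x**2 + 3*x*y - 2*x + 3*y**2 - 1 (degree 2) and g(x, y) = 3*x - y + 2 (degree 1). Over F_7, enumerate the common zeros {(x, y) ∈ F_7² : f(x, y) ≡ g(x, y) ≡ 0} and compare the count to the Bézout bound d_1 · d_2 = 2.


Common zeros: {(2, 1)}; count = 1; Bézout bound = 2.

deg(f) = 2, deg(g) = 1, so Bézout bound = 2.
Scan x ∈ F_7. For each x, list the y ∈ F_7 with f(x, y) ≡ 0 and those with g(x, y) ≡ 0 (mod 7); the common zeros in that column are the intersection.
  x = 0: f ≡ 0 at y ∈ ∅; g ≡ 0 at y ∈ {2}; common: ∅.
  x = 1: f ≡ 0 at y ∈ {2, 4}; g ≡ 0 at y ∈ {5}; common: ∅.
  x = 2: f ≡ 0 at y ∈ {1, 4}; g ≡ 0 at y ∈ {1}; common: {1}.
  x = 3: f ≡ 0 at y ∈ {2}; g ≡ 0 at y ∈ {4}; common: ∅.
  x = 4: f ≡ 0 at y ∈ ∅; g ≡ 0 at y ∈ {0}; common: ∅.
  x = 5: f ≡ 0 at y ∈ ∅; g ≡ 0 at y ∈ {3}; common: ∅.
  x = 6: f ≡ 0 at y ∈ {0, 1}; g ≡ 0 at y ∈ {6}; common: ∅.
Collecting: common zeros = {(2, 1)}, so the count is 1.
Comparison with the Bézout bound: 1 ≤ 2 = deg(f)·deg(g), as expected for curves with no common component (the affine F_7-count falls short of the bound because intersections may lie at infinity, over extension fields, or carry multiplicity).


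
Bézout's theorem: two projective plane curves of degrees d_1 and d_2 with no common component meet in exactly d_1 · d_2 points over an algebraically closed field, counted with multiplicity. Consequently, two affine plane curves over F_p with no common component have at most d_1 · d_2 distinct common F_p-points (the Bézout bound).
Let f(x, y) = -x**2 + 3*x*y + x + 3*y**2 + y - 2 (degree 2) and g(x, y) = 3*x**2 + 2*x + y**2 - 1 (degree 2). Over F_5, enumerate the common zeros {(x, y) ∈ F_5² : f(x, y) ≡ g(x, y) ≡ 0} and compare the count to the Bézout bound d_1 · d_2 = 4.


Common zeros: {(0, 4), (1, 1)}; count = 2; Bézout bound = 4.

deg(f) = 2, deg(g) = 2, so Bézout bound = 4.
Scan x ∈ F_5. For each x, list the y ∈ F_5 with f(x, y) ≡ 0 and those with g(x, y) ≡ 0 (mod 5); the common zeros in that column are the intersection.
  x = 0: f ≡ 0 at y ∈ {4}; g ≡ 0 at y ∈ {1, 4}; common: {4}.
  x = 1: f ≡ 0 at y ∈ {1}; g ≡ 0 at y ∈ {1, 4}; common: {1}.
  x = 2: f ≡ 0 at y ∈ ∅; g ≡ 0 at y ∈ {0}; common: ∅.
  x = 3: f ≡ 0 at y ∈ {1, 4}; g ≡ 0 at y ∈ ∅; common: ∅.
  x = 4: f ≡ 0 at y ∈ ∅; g ≡ 0 at y ∈ {0}; common: ∅.
Collecting: common zeros = {(0, 4), (1, 1)}, so the count is 2.
Comparison with the Bézout bound: 2 ≤ 4 = deg(f)·deg(g), as expected for curves with no common component (the affine F_5-count falls short of the bound because intersections may lie at infinity, over extension fields, or carry multiplicity).


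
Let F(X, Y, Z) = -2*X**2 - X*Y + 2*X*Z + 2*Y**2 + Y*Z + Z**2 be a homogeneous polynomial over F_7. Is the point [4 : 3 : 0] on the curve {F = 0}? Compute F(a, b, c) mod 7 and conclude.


F(4,3,0) ≡ 2 (mod 7); P is NOT on the curve.

Evaluate F(4, 3, 0) term-by-term (mod 7).
  -2*X**2 ↦ -2·16·1·1 = -32
  -X*Y ↦ -1·4·3·1 = -12
  2*X*Z ↦ 2·4·1·0 = 0
  2*Y**2 ↦ 2·1·9·1 = 18
  Y*Z ↦ 1·1·3·0 = 0
  Z**2 ↦ 1·1·1·0 = 0
Sum: F(4, 3, 0) = (-32) + (-12) + (0) + (18) + (0) + (0) = -26.
Reducing mod 7: -26 ≡ 2 (mod 7).
Since F(a, b, c) ≡ 2 ≠ 0 (mod 7), P does NOT lie on the curve.


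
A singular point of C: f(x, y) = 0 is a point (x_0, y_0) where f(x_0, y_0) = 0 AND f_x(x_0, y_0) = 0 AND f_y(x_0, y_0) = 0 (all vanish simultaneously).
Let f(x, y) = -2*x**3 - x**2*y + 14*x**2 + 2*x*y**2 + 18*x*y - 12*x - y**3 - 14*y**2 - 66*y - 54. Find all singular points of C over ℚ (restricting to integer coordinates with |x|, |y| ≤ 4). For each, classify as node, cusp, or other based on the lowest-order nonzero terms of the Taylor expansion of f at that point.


Singular points: {(3, -3)}; classification: node.

Compute partial derivatives:
  f_x = -6*x**2 - 2*x*y + 28*x + 2*y**2 + 18*y - 12.
  f_y = -x**2 + 4*x*y + 18*x - 3*y**2 - 28*y - 66.
Scan x_0 ∈ {−4, ..., 4}. For each x_0, f_y(x_0, y) is a polynomial in y; find its integer roots y ∈ {−4, ..., 4}, then test f_x and f at those candidates.
  x = -4: f_y(-4, y) = -3*y**2 - 44*y - 154; no integer root y with |y| ≤ 4.
  x = -3: f_y(-3, y) = -3*y**2 - 40*y - 129; no integer root y with |y| ≤ 4.
  x = -2: f_y(-2, y) = -3*y**2 - 36*y - 106; no integer root y with |y| ≤ 4.
  x = -1: f_y(-1, y) = -3*y**2 - 32*y - 85; no integer root y with |y| ≤ 4.
  x = 0: f_y(0, y) = -3*y**2 - 28*y - 66; no integer root y with |y| ≤ 4.
  x = 1: f_y(1, y) = -3*y**2 - 24*y - 49; no integer root y with |y| ≤ 4.
  x = 2: f_y(2, y) = -3*y**2 - 20*y - 34; no integer root y with |y| ≤ 4.
  x = 3: f_y(3, y) = -3*y**2 - 16*y - 21; vanishes at y ∈ {-3}. (3, -3): f_x = 0, f = 0 — SINGULAR.
  x = 4: f_y(4, y) = -3*y**2 - 12*y - 10; no integer root y with |y| ≤ 4.
Only singular point on the grid: (3, -3).
Classify: substitute x = 3 + u, y = -3 + v and expand: f = -2*u**3 - u**2*v - u**2 + 2*u*v**2 - v**3 + v**2.
No constant or linear terms (consistent with a singular point). Quadratic part: -u**2 + v**2. Cubic part: -2*u**3 - u**2*v + 2*u*v**2 - v**3.
The quadratic part v**2 - u**2 = (v − u)(v + u) splits into two distinct linear factors, so there are two distinct tangent lines y − -3 = ±(x − 3) — this is a node (ordinary double point).
Classification: node.


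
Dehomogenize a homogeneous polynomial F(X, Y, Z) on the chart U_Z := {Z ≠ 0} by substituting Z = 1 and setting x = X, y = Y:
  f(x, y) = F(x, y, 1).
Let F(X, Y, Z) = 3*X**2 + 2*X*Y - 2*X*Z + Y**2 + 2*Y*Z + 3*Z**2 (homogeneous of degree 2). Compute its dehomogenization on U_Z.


f(x, y) = 3*x**2 + 2*x*y - 2*x + y**2 + 2*y + 3

On U_Z we set Z = 1. Each monomial c·X^i·Y^j·Z^k in F becomes c·x^i·y^j·1^k = c·x^i·y^j.
Substituting Z = 1: F(X, Y, 1) = 3*x**2 + 2*x*y - 2*x + y**2 + 2*y + 3.
Note: deg(f) ≤ deg(F) = 2; strict inequality happens when F is divisible by Z (lost terms).


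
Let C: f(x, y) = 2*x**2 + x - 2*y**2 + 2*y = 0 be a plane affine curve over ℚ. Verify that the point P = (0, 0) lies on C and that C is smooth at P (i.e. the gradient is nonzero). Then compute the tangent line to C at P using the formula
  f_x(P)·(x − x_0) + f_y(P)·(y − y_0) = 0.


Tangent line at P: x + 2*y = 0.

Step 1: f(0, 0) = 0, so P lies on C.
Step 2: partial derivatives
  f_x(x, y) = 4*x + 1, f_y(x, y) = 2 - 4*y.
  f_x(P) = 1, f_y(P) = 2 (gradient nonzero, so P is smooth).
Step 3: tangent line at P: 1·(x − 0) + 2·(y − 0) = 0.
Expanding: x + 2*y = 0.


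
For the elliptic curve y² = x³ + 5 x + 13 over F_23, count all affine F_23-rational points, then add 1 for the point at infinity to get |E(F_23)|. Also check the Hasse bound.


Affine points = {(0, 6), (0, 17), (2, 10), (2, 13), (3, 3), (3, 20), (5, 5), (5, 18), (6, 11), (6, 12), (7, 0), (8, 6), (8, 17), (15, 6), (15, 17), (16, 7), (16, 16), (18, 1), (18, 22), (21, 8), (21, 15)}; affine count = 21; |E(F_23)| = 22.

Discriminant check: Δ ∝ 4a³ + 27b² = 4·5³ + 27·13² = 4·125 + 27·169 ≡ 3 (mod 23). Nonzero ⇒ E is nonsingular.
For each x ∈ F_23, compute rhs = x³ + 5·x + 13 mod 23, then count y ∈ F_23 with y² ≡ rhs.
  x = 0: rhs = 13, matching y values: 6, 17 (2 points).
  x = 1: rhs = 19, matching y values: none (0 points).
  x = 2: rhs = 8, matching y values: 10, 13 (2 points).
  x = 3: rhs = 9, matching y values: 3, 20 (2 points).
  x = 4: rhs = 5, matching y values: none (0 points).
  x = 5: rhs = 2, matching y values: 5, 18 (2 points).
  x = 6: rhs = 6, matching y values: 11, 12 (2 points).
  x = 7: rhs = 0, matching y values: 0 (1 points).
  x = 8: rhs = 13, matching y values: 6, 17 (2 points).
  x = 9: rhs = 5, matching y values: none (0 points).
  x = 10: rhs = 5, matching y values: none (0 points).
  x = 11: rhs = 19, matching y values: none (0 points).
  x = 12: rhs = 7, matching y values: none (0 points).
  x = 13: rhs = 21, matching y values: none (0 points).
  x = 14: rhs = 21, matching y values: none (0 points).
  x = 15: rhs = 13, matching y values: 6, 17 (2 points).
  x = 16: rhs = 3, matching y values: 7, 16 (2 points).
  x = 17: rhs = 20, matching y values: none (0 points).
  x = 18: rhs = 1, matching y values: 1, 22 (2 points).
  x = 19: rhs = 21, matching y values: none (0 points).
  x = 20: rhs = 17, matching y values: none (0 points).
  x = 21: rhs = 18, matching y values: 8, 15 (2 points).
  x = 22: rhs = 7, matching y values: none (0 points).
Total affine count: 21.
Full point count |E(F_23)| = 21 + 1 = 22.
Hasse bound: |22 − (23+1)| = |-2| = 2 ≤ 2√23 ≈ 9.5917 ✓.


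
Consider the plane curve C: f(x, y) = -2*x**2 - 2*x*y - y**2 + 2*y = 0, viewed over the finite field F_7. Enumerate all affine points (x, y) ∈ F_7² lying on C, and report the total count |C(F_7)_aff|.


Affine F_7-points: {(0, 0), (0, 2), (2, 6), (3, 5), (5, 2), (5, 4), (6, 5), (6, 6)}; count = 8.

For each of the 49 pairs (x, y) ∈ F_7², evaluate f(x, y) mod 7. Record the zeros.
  x = 0: [0↦0, 1↦1, 2↦0, 3↦4, 4↦6, 5↦6, 6↦4]  zeros at y ∈ {0, 2}
  x = 1: [0↦5, 1↦4, 2↦1, 3↦3, 4↦3, 5↦1, 6↦4]  zeros at y ∈ ∅
  x = 2: [0↦6, 1↦3, 2↦5, 3↦5, 4↦3, 5↦6, 6↦0]  zeros at y ∈ {6}
  x = 3: [0↦3, 1↦5, 2↦5, 3↦3, 4↦6, 5↦0, 6↦6]  zeros at y ∈ {5}
  x = 4: [0↦3, 1↦3, 2↦1, 3↦4, 4↦5, 5↦4, 6↦1]  zeros at y ∈ ∅
  x = 5: [0↦6, 1↦4, 2↦0, 3↦1, 4↦0, 5↦4, 6↦6]  zeros at y ∈ {2, 4}
  x = 6: [0↦5, 1↦1, 2↦2, 3↦1, 4↦5, 5↦0, 6↦0]  zeros at y ∈ {5, 6}
Collecting zeros: affine points = {(0, 0), (0, 2), (2, 6), (3, 5), (5, 2), (5, 4), (6, 5), (6, 6)}.
Total count |C(F_7)_aff| = 8.


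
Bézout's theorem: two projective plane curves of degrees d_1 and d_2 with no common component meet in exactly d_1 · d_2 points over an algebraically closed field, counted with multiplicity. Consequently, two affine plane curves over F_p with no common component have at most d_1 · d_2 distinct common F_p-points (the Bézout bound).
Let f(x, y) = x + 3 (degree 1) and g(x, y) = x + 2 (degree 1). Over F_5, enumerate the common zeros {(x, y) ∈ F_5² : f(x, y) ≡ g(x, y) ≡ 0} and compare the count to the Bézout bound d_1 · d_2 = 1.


Common zeros: ∅; count = 0; Bézout bound = 1.

deg(f) = 1, deg(g) = 1, so Bézout bound = 1.
Scan x ∈ F_5. For each x, list the y ∈ F_5 with f(x, y) ≡ 0 and those with g(x, y) ≡ 0 (mod 5); the common zeros in that column are the intersection.
  x = 0: f ≡ 0 at y ∈ ∅; g ≡ 0 at y ∈ ∅; common: ∅.
  x = 1: f ≡ 0 at y ∈ ∅; g ≡ 0 at y ∈ ∅; common: ∅.
  x = 2: f ≡ 0 at y ∈ {0, 1, 2, 3, 4}; g ≡ 0 at y ∈ ∅; common: ∅.
  x = 3: f ≡ 0 at y ∈ ∅; g ≡ 0 at y ∈ {0, 1, 2, 3, 4}; common: ∅.
  x = 4: f ≡ 0 at y ∈ ∅; g ≡ 0 at y ∈ ∅; common: ∅.
Collecting: common zeros = ∅, so the count is 0.
Comparison with the Bézout bound: 0 ≤ 1 = deg(f)·deg(g), as expected for curves with no common component (the affine F_5-count falls short of the bound because intersections may lie at infinity, over extension fields, or carry multiplicity).


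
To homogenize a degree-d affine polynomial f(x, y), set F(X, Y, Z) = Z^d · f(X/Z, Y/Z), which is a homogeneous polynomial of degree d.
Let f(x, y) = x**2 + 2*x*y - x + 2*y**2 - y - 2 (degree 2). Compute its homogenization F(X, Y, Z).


F(X, Y, Z) = X**2 + 2*X*Y - X*Z + 2*Y**2 - Y*Z - 2*Z**2

deg(f) = 2.
Substitute x = X/Z, y = Y/Z into f, then multiply by Z^2.
  monomial 1·x^2·y^0 ↦ 1·X^2·Y^0·Z^0.
  monomial 2·x^1·y^1 ↦ 2·X^1·Y^1·Z^0.
  monomial -1·x^1·y^0 ↦ -1·X^1·Y^0·Z^1.
  monomial 2·x^0·y^2 ↦ 2·X^0·Y^2·Z^0.
  monomial -1·x^0·y^1 ↦ -1·X^0·Y^1·Z^1.
  monomial -2·x^0·y^0 ↦ -2·X^0·Y^0·Z^2.
Collecting: F(X, Y, Z) = X**2 + 2*X*Y - X*Z + 2*Y**2 - Y*Z - 2*Z**2.


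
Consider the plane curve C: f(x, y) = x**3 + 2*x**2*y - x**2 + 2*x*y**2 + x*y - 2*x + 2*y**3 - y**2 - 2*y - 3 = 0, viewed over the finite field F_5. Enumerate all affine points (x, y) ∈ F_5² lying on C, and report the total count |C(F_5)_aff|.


Affine F_5-points: {(0, 2), (1, 0), (2, 1), (2, 4), (3, 1), (3, 3), (4, 1)}; count = 7.

For each of the 25 pairs (x, y) ∈ F_5², evaluate f(x, y) mod 5. Record the zeros.
  x = 0: [0↦2, 1↦1, 2↦0, 3↦1, 4↦1]  zeros at y ∈ {2}
  x = 1: [0↦0, 1↦4, 2↦2, 3↦1, 4↦3]  zeros at y ∈ {0}
  x = 2: [0↦2, 1↦0, 2↦1, 3↦2, 4↦0]  zeros at y ∈ {1, 4}
  x = 3: [0↦4, 1↦0, 2↦3, 3↦0, 4↦3]  zeros at y ∈ {1, 3}
  x = 4: [0↦2, 1↦0, 2↦4, 3↦1, 4↦3]  zeros at y ∈ {1}
Collecting zeros: affine points = {(0, 2), (1, 0), (2, 1), (2, 4), (3, 1), (3, 3), (4, 1)}.
Total count |C(F_5)_aff| = 7.


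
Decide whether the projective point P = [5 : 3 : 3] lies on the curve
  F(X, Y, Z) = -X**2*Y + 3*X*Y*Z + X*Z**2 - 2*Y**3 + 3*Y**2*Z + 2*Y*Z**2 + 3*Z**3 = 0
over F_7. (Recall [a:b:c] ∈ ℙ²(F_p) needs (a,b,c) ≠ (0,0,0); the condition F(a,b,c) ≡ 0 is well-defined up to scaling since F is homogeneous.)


F(5,3,3) ≡ 1 (mod 7); P is NOT on the curve.

Evaluate F(5, 3, 3) term-by-term (mod 7).
  -X**2*Y ↦ -1·25·3·1 = -75
  3*X*Y*Z ↦ 3·5·3·3 = 135
  X*Z**2 ↦ 1·5·1·9 = 45
  -2*Y**3 ↦ -2·1·27·1 = -54
  3*Y**2*Z ↦ 3·1·9·3 = 81
  2*Y*Z**2 ↦ 2·1·3·9 = 54
  3*Z**3 ↦ 3·1·1·27 = 81
Sum: F(5, 3, 3) = (-75) + (135) + (45) + (-54) + (81) + (54) + (81) = 267.
Reducing mod 7: 267 ≡ 1 (mod 7).
Since F(a, b, c) ≡ 1 ≠ 0 (mod 7), P does NOT lie on the curve.


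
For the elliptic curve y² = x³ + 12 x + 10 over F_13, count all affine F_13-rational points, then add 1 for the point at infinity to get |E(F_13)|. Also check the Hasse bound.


Affine points = {(0, 6), (0, 7), (1, 6), (1, 7), (2, 4), (2, 9), (5, 0), (6, 5), (6, 8), (10, 5), (10, 8), (11, 2), (11, 11), (12, 6), (12, 7)}; affine count = 15; |E(F_13)| = 16.

Discriminant check: Δ ∝ 4a³ + 27b² = 4·12³ + 27·10² = 4·1728 + 27·100 ≡ 5 (mod 13). Nonzero ⇒ E is nonsingular.
For each x ∈ F_13, compute rhs = x³ + 12·x + 10 mod 13, then count y ∈ F_13 with y² ≡ rhs.
  x = 0: rhs = 10, matching y values: 6, 7 (2 points).
  x = 1: rhs = 10, matching y values: 6, 7 (2 points).
  x = 2: rhs = 3, matching y values: 4, 9 (2 points).
  x = 3: rhs = 8, matching y values: none (0 points).
  x = 4: rhs = 5, matching y values: none (0 points).
  x = 5: rhs = 0, matching y values: 0 (1 points).
  x = 6: rhs = 12, matching y values: 5, 8 (2 points).
  x = 7: rhs = 8, matching y values: none (0 points).
  x = 8: rhs = 7, matching y values: none (0 points).
  x = 9: rhs = 2, matching y values: none (0 points).
  x = 10: rhs = 12, matching y values: 5, 8 (2 points).
  x = 11: rhs = 4, matching y values: 2, 11 (2 points).
  x = 12: rhs = 10, matching y values: 6, 7 (2 points).
Total affine count: 15.
Full point count |E(F_13)| = 15 + 1 = 16.
Hasse bound: |16 − (13+1)| = |2| = 2 ≤ 2√13 ≈ 7.2111 ✓.


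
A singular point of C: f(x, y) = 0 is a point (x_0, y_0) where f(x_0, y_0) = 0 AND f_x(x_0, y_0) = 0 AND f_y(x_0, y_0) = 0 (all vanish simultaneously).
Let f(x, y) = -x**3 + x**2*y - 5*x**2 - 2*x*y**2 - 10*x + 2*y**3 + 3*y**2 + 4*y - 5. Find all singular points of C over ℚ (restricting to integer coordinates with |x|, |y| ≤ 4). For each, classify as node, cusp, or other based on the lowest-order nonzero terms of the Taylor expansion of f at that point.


Singular points: {(-2, -1)}; classification: cusp.

Compute partial derivatives:
  f_x = -3*x**2 + 2*x*y - 10*x - 2*y**2 - 10.
  f_y = x**2 - 4*x*y + 6*y**2 + 6*y + 4.
Scan x_0 ∈ {−4, ..., 4}. For each x_0, f_y(x_0, y) is a polynomial in y; find its integer roots y ∈ {−4, ..., 4}, then test f_x and f at those candidates.
  x = -4: f_y(-4, y) = 6*y**2 + 22*y + 20; vanishes at y ∈ {-2}. (-4, -2): f_x = -10 ≠ 0.
  x = -3: f_y(-3, y) = 6*y**2 + 18*y + 13; no integer root y with |y| ≤ 4.
  x = -2: f_y(-2, y) = 6*y**2 + 14*y + 8; vanishes at y ∈ {-1}. (-2, -1): f_x = 0, f = 0 — SINGULAR.
  x = -1: f_y(-1, y) = 6*y**2 + 10*y + 5; no integer root y with |y| ≤ 4.
  x = 0: f_y(0, y) = 6*y**2 + 6*y + 4; no integer root y with |y| ≤ 4.
  x = 1: f_y(1, y) = 6*y**2 + 2*y + 5; no integer root y with |y| ≤ 4.
  x = 2: f_y(2, y) = 6*y**2 - 2*y + 8; no integer root y with |y| ≤ 4.
  x = 3: f_y(3, y) = 6*y**2 - 6*y + 13; no integer root y with |y| ≤ 4.
  x = 4: f_y(4, y) = 6*y**2 - 10*y + 20; no integer root y with |y| ≤ 4.
Only singular point on the grid: (-2, -1).
Classify: substitute x = -2 + u, y = -1 + v and expand: f = -u**3 + u**2*v - 2*u*v**2 + 2*v**3 + v**2.
No constant or linear terms (consistent with a singular point). Quadratic part: v**2. Cubic part: -u**3 + u**2*v - 2*u*v**2 + 2*v**3.
The quadratic part v**2 is a perfect square, so there is a single (double) tangent line v = 0, i.e. y = -1. Restricting the cubic part to that line (v = 0) leaves -u**3 ≠ 0, so f is not divisible by v and the branch is v² ≈ u**3 to lowest order — this is a cusp.
Classification: cusp.


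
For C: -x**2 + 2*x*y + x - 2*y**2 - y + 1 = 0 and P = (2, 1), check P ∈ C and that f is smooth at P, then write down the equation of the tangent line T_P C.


Tangent line at P: -x - y + 3 = 0.

Step 1: f(2, 1) = 0, so P lies on C.
Step 2: partial derivatives
  f_x(x, y) = -2*x + 2*y + 1, f_y(x, y) = 2*x - 4*y - 1.
  f_x(P) = -1, f_y(P) = -1 (gradient nonzero, so P is smooth).
Step 3: tangent line at P: -1·(x − 2) + -1·(y − 1) = 0.
Expanding: -x - y + 3 = 0.


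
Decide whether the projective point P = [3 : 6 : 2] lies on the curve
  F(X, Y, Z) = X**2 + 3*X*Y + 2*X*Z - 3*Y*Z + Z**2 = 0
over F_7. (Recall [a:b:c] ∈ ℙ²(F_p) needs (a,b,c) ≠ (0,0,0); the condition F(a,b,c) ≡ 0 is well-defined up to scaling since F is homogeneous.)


F(3,6,2) ≡ 1 (mod 7); P is NOT on the curve.

Evaluate F(3, 6, 2) term-by-term (mod 7).
  X**2 ↦ 1·9·1·1 = 9
  3*X*Y ↦ 3·3·6·1 = 54
  2*X*Z ↦ 2·3·1·2 = 12
  -3*Y*Z ↦ -3·1·6·2 = -36
  Z**2 ↦ 1·1·1·4 = 4
Sum: F(3, 6, 2) = (9) + (54) + (12) + (-36) + (4) = 43.
Reducing mod 7: 43 ≡ 1 (mod 7).
Since F(a, b, c) ≡ 1 ≠ 0 (mod 7), P does NOT lie on the curve.


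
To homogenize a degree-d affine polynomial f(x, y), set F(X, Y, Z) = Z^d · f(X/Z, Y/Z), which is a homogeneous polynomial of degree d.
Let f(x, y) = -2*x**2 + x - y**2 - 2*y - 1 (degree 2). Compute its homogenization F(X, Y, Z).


F(X, Y, Z) = -2*X**2 + X*Z - Y**2 - 2*Y*Z - Z**2

deg(f) = 2.
Substitute x = X/Z, y = Y/Z into f, then multiply by Z^2.
  monomial -2·x^2·y^0 ↦ -2·X^2·Y^0·Z^0.
  monomial 1·x^1·y^0 ↦ 1·X^1·Y^0·Z^1.
  monomial -1·x^0·y^2 ↦ -1·X^0·Y^2·Z^0.
  monomial -2·x^0·y^1 ↦ -2·X^0·Y^1·Z^1.
  monomial -1·x^0·y^0 ↦ -1·X^0·Y^0·Z^2.
Collecting: F(X, Y, Z) = -2*X**2 + X*Z - Y**2 - 2*Y*Z - Z**2.


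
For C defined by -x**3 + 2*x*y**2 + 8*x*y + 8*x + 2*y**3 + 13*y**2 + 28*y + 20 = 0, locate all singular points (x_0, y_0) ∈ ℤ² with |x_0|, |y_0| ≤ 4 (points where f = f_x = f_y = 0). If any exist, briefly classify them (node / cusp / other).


Singular points: {(0, -2)}; classification: cusp.

Compute partial derivatives:
  f_x = -3*x**2 + 2*y**2 + 8*y + 8.
  f_y = 4*x*y + 8*x + 6*y**2 + 26*y + 28.
Scan x_0 ∈ {−4, ..., 4}. For each x_0, f_y(x_0, y) is a polynomial in y; find its integer roots y ∈ {−4, ..., 4}, then test f_x and f at those candidates.
  x = -4: f_y(-4, y) = 6*y**2 + 10*y - 4; vanishes at y ∈ {-2}. (-4, -2): f_x = -48 ≠ 0.
  x = -3: f_y(-3, y) = 6*y**2 + 14*y + 4; vanishes at y ∈ {-2}. (-3, -2): f_x = -27 ≠ 0.
  x = -2: f_y(-2, y) = 6*y**2 + 18*y + 12; vanishes at y ∈ {-2, -1}. (-2, -2): f_x = -12 ≠ 0; (-2, -1): f_x = -10 ≠ 0.
  x = -1: f_y(-1, y) = 6*y**2 + 22*y + 20; vanishes at y ∈ {-2}. (-1, -2): f_x = -3 ≠ 0.
  x = 0: f_y(0, y) = 6*y**2 + 26*y + 28; vanishes at y ∈ {-2}. (0, -2): f_x = 0, f = 0 — SINGULAR.
  x = 1: f_y(1, y) = 6*y**2 + 30*y + 36; vanishes at y ∈ {-3, -2}. (1, -3): f_x = -1 ≠ 0; (1, -2): f_x = -3 ≠ 0.
  x = 2: f_y(2, y) = 6*y**2 + 34*y + 44; vanishes at y ∈ {-2}. (2, -2): f_x = -12 ≠ 0.
  x = 3: f_y(3, y) = 6*y**2 + 38*y + 52; vanishes at y ∈ {-2}. (3, -2): f_x = -27 ≠ 0.
  x = 4: f_y(4, y) = 6*y**2 + 42*y + 60; vanishes at y ∈ {-2}. (4, -2): f_x = -48 ≠ 0.
Only singular point on the grid: (0, -2).
Classify: substitute x = 0 + u, y = -2 + v and expand: f = -u**3 + 2*u*v**2 + 2*v**3 + v**2.
No constant or linear terms (consistent with a singular point). Quadratic part: v**2. Cubic part: -u**3 + 2*u*v**2 + 2*v**3.
The quadratic part v**2 is a perfect square, so there is a single (double) tangent line v = 0, i.e. y = -2. Restricting the cubic part to that line (v = 0) leaves -u**3 ≠ 0, so f is not divisible by v and the branch is v² ≈ u**3 to lowest order — this is a cusp.
Classification: cusp.
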